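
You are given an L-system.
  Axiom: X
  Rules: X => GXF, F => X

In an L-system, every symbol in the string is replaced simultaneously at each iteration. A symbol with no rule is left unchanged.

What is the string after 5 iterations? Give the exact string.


Answer: GGGGGXFXGXFGGXFXGGGXFXGXF

Derivation:
Step 0: X
Step 1: GXF
Step 2: GGXFX
Step 3: GGGXFXGXF
Step 4: GGGGXFXGXFGGXFX
Step 5: GGGGGXFXGXFGGXFXGGGXFXGXF


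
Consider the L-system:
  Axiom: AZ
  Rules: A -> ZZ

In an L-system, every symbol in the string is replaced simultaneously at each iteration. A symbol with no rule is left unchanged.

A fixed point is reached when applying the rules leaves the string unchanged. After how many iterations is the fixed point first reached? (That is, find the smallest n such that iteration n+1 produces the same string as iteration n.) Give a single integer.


Step 0: AZ
Step 1: ZZZ
Step 2: ZZZ  (unchanged — fixed point at step 1)

Answer: 1


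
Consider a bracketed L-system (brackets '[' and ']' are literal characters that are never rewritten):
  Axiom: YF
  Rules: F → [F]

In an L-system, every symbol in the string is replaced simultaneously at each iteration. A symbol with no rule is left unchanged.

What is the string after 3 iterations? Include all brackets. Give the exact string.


Step 0: YF
Step 1: Y[F]
Step 2: Y[[F]]
Step 3: Y[[[F]]]

Answer: Y[[[F]]]


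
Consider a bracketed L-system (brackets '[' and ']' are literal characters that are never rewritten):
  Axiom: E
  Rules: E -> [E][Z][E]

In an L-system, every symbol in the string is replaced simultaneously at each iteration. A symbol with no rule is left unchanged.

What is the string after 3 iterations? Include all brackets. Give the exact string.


Answer: [[[E][Z][E]][Z][[E][Z][E]]][Z][[[E][Z][E]][Z][[E][Z][E]]]

Derivation:
Step 0: E
Step 1: [E][Z][E]
Step 2: [[E][Z][E]][Z][[E][Z][E]]
Step 3: [[[E][Z][E]][Z][[E][Z][E]]][Z][[[E][Z][E]][Z][[E][Z][E]]]


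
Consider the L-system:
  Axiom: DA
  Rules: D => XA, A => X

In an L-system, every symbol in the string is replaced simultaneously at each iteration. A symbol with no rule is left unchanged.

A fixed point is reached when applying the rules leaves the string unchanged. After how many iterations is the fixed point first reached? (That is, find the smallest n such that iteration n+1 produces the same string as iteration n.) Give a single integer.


Answer: 2

Derivation:
Step 0: DA
Step 1: XAX
Step 2: XXX
Step 3: XXX  (unchanged — fixed point at step 2)


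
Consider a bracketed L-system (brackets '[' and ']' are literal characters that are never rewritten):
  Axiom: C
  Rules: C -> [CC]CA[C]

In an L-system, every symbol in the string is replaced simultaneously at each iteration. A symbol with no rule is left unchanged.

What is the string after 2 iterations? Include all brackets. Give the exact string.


Answer: [[CC]CA[C][CC]CA[C]][CC]CA[C]A[[CC]CA[C]]

Derivation:
Step 0: C
Step 1: [CC]CA[C]
Step 2: [[CC]CA[C][CC]CA[C]][CC]CA[C]A[[CC]CA[C]]


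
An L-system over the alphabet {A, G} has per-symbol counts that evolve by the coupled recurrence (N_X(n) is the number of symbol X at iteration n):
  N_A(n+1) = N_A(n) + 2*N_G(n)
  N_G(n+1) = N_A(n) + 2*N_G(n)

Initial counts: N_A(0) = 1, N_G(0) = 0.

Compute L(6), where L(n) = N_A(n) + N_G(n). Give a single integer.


Step 0: N_A=1, N_G=0, L=1
Step 1: N_A=1, N_G=1, L=2
Step 2: N_A=3, N_G=3, L=6
Step 3: N_A=9, N_G=9, L=18
Step 4: N_A=27, N_G=27, L=54
Step 5: N_A=81, N_G=81, L=162
Step 6: N_A=243, N_G=243, L=486

Answer: 486


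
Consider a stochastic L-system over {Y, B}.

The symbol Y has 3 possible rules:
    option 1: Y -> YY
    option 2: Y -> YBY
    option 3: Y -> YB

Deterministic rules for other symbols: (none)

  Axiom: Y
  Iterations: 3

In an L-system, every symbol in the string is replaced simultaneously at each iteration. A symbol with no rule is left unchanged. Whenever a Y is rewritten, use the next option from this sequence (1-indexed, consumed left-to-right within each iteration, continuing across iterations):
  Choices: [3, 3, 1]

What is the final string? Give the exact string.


Step 0: Y
Step 1: YB  (used choices [3])
Step 2: YBB  (used choices [3])
Step 3: YYBB  (used choices [1])

Answer: YYBB


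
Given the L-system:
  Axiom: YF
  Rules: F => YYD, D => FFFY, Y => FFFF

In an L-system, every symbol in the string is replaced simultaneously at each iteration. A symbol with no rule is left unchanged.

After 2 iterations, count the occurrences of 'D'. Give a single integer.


Step 0: YF  (0 'D')
Step 1: FFFFYYD  (1 'D')
Step 2: YYDYYDYYDYYDFFFFFFFFFFFY  (4 'D')

Answer: 4


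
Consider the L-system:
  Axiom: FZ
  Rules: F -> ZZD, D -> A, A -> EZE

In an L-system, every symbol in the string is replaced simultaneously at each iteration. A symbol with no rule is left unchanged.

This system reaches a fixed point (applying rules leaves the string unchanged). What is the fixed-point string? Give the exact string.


Step 0: FZ
Step 1: ZZDZ
Step 2: ZZAZ
Step 3: ZZEZEZ
Step 4: ZZEZEZ  (unchanged — fixed point at step 3)

Answer: ZZEZEZ


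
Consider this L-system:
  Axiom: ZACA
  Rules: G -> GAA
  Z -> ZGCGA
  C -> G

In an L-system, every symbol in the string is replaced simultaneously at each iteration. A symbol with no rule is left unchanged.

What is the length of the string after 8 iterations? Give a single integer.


Answer: 204

Derivation:
Step 0: length = 4
Step 1: length = 8
Step 2: length = 18
Step 3: length = 34
Step 4: length = 56
Step 5: length = 84
Step 6: length = 118
Step 7: length = 158
Step 8: length = 204


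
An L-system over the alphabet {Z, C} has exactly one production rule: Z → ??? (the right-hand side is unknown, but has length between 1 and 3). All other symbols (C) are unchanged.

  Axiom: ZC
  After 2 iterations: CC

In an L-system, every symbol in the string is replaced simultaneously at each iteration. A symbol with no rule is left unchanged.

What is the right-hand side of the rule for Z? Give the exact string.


Answer: C

Derivation:
Trying Z → C:
  Step 0: ZC
  Step 1: CC
  Step 2: CC
Matches the given result.


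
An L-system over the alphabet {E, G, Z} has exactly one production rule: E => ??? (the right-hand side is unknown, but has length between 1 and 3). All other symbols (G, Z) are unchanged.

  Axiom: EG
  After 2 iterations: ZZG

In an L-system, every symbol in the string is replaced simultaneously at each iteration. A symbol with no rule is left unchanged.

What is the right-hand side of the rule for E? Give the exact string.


Answer: ZZ

Derivation:
Trying E => ZZ:
  Step 0: EG
  Step 1: ZZG
  Step 2: ZZG
Matches the given result.


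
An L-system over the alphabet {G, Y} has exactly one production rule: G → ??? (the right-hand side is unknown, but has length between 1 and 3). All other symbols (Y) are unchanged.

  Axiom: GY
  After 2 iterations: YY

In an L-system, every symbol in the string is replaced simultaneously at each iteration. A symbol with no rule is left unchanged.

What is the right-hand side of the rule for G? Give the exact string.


Answer: Y

Derivation:
Trying G → Y:
  Step 0: GY
  Step 1: YY
  Step 2: YY
Matches the given result.


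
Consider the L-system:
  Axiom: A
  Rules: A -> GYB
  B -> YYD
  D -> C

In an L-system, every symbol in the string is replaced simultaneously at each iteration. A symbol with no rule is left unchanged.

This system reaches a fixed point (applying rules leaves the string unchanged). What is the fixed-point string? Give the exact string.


Step 0: A
Step 1: GYB
Step 2: GYYYD
Step 3: GYYYC
Step 4: GYYYC  (unchanged — fixed point at step 3)

Answer: GYYYC


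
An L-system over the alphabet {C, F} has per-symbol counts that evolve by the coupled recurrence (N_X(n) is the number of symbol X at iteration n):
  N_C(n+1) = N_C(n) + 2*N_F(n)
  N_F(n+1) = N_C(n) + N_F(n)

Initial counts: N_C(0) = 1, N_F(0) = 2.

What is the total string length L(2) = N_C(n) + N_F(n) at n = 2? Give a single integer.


Step 0: N_C=1, N_F=2, L=3
Step 1: N_C=5, N_F=3, L=8
Step 2: N_C=11, N_F=8, L=19

Answer: 19


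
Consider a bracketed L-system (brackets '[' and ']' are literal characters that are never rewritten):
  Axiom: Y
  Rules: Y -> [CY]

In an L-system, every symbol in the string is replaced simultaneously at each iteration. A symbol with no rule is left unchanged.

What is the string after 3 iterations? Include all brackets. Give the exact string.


Step 0: Y
Step 1: [CY]
Step 2: [C[CY]]
Step 3: [C[C[CY]]]

Answer: [C[C[CY]]]


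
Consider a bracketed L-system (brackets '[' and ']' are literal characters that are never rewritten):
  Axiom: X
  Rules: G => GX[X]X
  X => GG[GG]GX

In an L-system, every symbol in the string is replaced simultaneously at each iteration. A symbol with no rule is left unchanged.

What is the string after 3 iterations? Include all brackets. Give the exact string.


Step 0: X
Step 1: GG[GG]GX
Step 2: GX[X]XGX[X]X[GX[X]XGX[X]X]GX[X]XGG[GG]GX
Step 3: GX[X]XGG[GG]GX[GG[GG]GX]GG[GG]GXGX[X]XGG[GG]GX[GG[GG]GX]GG[GG]GX[GX[X]XGG[GG]GX[GG[GG]GX]GG[GG]GXGX[X]XGG[GG]GX[GG[GG]GX]GG[GG]GX]GX[X]XGG[GG]GX[GG[GG]GX]GG[GG]GXGX[X]XGX[X]X[GX[X]XGX[X]X]GX[X]XGG[GG]GX

Answer: GX[X]XGG[GG]GX[GG[GG]GX]GG[GG]GXGX[X]XGG[GG]GX[GG[GG]GX]GG[GG]GX[GX[X]XGG[GG]GX[GG[GG]GX]GG[GG]GXGX[X]XGG[GG]GX[GG[GG]GX]GG[GG]GX]GX[X]XGG[GG]GX[GG[GG]GX]GG[GG]GXGX[X]XGX[X]X[GX[X]XGX[X]X]GX[X]XGG[GG]GX


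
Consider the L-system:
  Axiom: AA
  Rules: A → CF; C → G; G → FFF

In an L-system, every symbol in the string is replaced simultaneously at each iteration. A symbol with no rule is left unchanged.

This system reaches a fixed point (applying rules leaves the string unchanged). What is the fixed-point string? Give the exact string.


Step 0: AA
Step 1: CFCF
Step 2: GFGF
Step 3: FFFFFFFF
Step 4: FFFFFFFF  (unchanged — fixed point at step 3)

Answer: FFFFFFFF


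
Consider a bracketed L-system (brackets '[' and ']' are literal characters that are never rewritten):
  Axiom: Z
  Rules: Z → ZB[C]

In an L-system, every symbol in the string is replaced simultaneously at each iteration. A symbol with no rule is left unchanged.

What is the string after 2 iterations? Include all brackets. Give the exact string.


Answer: ZB[C]B[C]

Derivation:
Step 0: Z
Step 1: ZB[C]
Step 2: ZB[C]B[C]


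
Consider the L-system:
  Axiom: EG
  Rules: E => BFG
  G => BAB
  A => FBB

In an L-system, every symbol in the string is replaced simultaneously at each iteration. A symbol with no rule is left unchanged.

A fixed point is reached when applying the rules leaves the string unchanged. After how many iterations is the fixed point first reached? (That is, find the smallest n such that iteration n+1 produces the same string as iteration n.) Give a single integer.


Step 0: EG
Step 1: BFGBAB
Step 2: BFBABBFBBB
Step 3: BFBFBBBBFBBB
Step 4: BFBFBBBBFBBB  (unchanged — fixed point at step 3)

Answer: 3


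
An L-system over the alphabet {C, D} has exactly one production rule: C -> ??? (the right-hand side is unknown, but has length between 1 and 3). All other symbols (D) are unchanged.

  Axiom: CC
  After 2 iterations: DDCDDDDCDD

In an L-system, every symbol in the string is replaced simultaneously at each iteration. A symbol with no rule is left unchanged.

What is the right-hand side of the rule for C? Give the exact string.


Trying C -> DCD:
  Step 0: CC
  Step 1: DCDDCD
  Step 2: DDCDDDDCDD
Matches the given result.

Answer: DCD


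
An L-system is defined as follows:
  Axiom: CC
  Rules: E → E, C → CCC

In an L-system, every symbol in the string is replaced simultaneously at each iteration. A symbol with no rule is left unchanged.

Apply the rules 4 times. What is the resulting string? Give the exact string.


Answer: CCCCCCCCCCCCCCCCCCCCCCCCCCCCCCCCCCCCCCCCCCCCCCCCCCCCCCCCCCCCCCCCCCCCCCCCCCCCCCCCCCCCCCCCCCCCCCCCCCCCCCCCCCCCCCCCCCCCCCCCCCCCCCCCCCCCCCCCCCCCCCCCCCCCCCCCCCCCCCCCCC

Derivation:
Step 0: CC
Step 1: CCCCCC
Step 2: CCCCCCCCCCCCCCCCCC
Step 3: CCCCCCCCCCCCCCCCCCCCCCCCCCCCCCCCCCCCCCCCCCCCCCCCCCCCCC
Step 4: CCCCCCCCCCCCCCCCCCCCCCCCCCCCCCCCCCCCCCCCCCCCCCCCCCCCCCCCCCCCCCCCCCCCCCCCCCCCCCCCCCCCCCCCCCCCCCCCCCCCCCCCCCCCCCCCCCCCCCCCCCCCCCCCCCCCCCCCCCCCCCCCCCCCCCCCCCCCCCCCCC


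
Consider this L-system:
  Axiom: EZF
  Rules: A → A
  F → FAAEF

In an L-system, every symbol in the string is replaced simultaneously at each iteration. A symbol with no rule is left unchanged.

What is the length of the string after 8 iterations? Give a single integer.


Step 0: length = 3
Step 1: length = 7
Step 2: length = 15
Step 3: length = 31
Step 4: length = 63
Step 5: length = 127
Step 6: length = 255
Step 7: length = 511
Step 8: length = 1023

Answer: 1023


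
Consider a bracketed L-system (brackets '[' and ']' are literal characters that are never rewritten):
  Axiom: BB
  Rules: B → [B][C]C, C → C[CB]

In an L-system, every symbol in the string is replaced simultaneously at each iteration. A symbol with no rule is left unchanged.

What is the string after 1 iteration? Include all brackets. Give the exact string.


Answer: [B][C]C[B][C]C

Derivation:
Step 0: BB
Step 1: [B][C]C[B][C]C


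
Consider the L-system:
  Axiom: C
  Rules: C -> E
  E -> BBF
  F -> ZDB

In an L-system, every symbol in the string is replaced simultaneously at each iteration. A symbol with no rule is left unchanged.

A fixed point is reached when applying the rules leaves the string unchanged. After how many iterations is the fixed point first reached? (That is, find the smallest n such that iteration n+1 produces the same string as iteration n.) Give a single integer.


Answer: 3

Derivation:
Step 0: C
Step 1: E
Step 2: BBF
Step 3: BBZDB
Step 4: BBZDB  (unchanged — fixed point at step 3)


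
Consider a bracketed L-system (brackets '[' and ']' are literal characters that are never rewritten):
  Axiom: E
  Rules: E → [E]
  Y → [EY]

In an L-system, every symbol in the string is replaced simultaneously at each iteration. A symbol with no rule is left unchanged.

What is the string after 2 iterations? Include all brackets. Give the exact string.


Step 0: E
Step 1: [E]
Step 2: [[E]]

Answer: [[E]]


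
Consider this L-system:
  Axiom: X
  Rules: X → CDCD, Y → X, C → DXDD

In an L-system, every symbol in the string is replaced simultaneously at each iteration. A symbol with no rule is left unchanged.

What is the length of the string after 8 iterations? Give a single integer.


Step 0: length = 1
Step 1: length = 4
Step 2: length = 10
Step 3: length = 16
Step 4: length = 28
Step 5: length = 40
Step 6: length = 64
Step 7: length = 88
Step 8: length = 136

Answer: 136


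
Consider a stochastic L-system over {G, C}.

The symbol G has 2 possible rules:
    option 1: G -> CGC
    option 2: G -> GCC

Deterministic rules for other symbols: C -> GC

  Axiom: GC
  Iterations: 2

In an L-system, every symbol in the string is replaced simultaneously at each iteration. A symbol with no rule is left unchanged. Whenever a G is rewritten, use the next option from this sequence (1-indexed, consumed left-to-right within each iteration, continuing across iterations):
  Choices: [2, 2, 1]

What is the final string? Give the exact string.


Answer: GCCGCGCCGCGC

Derivation:
Step 0: GC
Step 1: GCCGC  (used choices [2])
Step 2: GCCGCGCCGCGC  (used choices [2, 1])


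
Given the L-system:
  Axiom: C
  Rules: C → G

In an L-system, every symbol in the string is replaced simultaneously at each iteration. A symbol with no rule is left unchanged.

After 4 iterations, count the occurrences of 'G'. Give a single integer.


Answer: 1

Derivation:
Step 0: C  (0 'G')
Step 1: G  (1 'G')
Step 2: G  (1 'G')
Step 3: G  (1 'G')
Step 4: G  (1 'G')


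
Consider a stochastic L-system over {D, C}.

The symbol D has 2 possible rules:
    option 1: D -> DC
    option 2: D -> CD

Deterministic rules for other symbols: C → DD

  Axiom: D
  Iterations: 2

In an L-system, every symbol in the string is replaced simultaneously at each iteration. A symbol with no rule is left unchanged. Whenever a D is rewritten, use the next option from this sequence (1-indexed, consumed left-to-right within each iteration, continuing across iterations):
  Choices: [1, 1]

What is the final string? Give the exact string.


Answer: DCDD

Derivation:
Step 0: D
Step 1: DC  (used choices [1])
Step 2: DCDD  (used choices [1])


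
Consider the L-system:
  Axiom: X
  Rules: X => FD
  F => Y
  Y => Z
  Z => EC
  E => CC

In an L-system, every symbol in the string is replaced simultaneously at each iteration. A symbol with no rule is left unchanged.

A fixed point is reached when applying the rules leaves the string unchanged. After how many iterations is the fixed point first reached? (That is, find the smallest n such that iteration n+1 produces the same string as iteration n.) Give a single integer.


Step 0: X
Step 1: FD
Step 2: YD
Step 3: ZD
Step 4: ECD
Step 5: CCCD
Step 6: CCCD  (unchanged — fixed point at step 5)

Answer: 5


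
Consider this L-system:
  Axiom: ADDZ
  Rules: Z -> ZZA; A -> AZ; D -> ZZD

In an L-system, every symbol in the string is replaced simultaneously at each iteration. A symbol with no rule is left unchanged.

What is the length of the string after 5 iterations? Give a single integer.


Step 0: length = 4
Step 1: length = 11
Step 2: length = 31
Step 3: length = 84
Step 4: length = 223
Step 5: length = 587

Answer: 587


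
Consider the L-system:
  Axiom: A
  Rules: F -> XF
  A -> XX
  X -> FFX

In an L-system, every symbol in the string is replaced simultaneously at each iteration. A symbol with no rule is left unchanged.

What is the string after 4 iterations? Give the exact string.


Answer: FFXXFFFXXFXFXFFFXFFXXFFFXXFXFXFFFX

Derivation:
Step 0: A
Step 1: XX
Step 2: FFXFFX
Step 3: XFXFFFXXFXFFFX
Step 4: FFXXFFFXXFXFXFFFXFFXXFFFXXFXFXFFFX


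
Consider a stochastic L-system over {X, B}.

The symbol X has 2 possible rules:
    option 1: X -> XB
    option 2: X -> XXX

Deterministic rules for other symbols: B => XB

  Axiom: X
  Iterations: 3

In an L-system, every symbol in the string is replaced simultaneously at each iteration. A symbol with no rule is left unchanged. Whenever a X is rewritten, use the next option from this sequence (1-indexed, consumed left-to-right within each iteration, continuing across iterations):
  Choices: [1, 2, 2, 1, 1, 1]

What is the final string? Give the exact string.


Answer: XXXXBXBXBXB

Derivation:
Step 0: X
Step 1: XB  (used choices [1])
Step 2: XXXXB  (used choices [2])
Step 3: XXXXBXBXBXB  (used choices [2, 1, 1, 1])


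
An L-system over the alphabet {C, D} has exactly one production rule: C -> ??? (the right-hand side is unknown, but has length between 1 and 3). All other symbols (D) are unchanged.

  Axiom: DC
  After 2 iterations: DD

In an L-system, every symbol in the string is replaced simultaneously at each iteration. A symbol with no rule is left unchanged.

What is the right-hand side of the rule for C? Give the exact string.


Answer: D

Derivation:
Trying C -> D:
  Step 0: DC
  Step 1: DD
  Step 2: DD
Matches the given result.


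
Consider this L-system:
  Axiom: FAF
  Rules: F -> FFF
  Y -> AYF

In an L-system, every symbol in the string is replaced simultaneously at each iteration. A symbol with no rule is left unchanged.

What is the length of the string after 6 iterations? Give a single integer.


Step 0: length = 3
Step 1: length = 7
Step 2: length = 19
Step 3: length = 55
Step 4: length = 163
Step 5: length = 487
Step 6: length = 1459

Answer: 1459


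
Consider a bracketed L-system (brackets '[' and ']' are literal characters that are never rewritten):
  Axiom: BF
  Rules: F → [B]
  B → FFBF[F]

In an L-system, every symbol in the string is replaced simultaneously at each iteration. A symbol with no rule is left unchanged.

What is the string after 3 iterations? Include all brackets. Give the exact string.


Step 0: BF
Step 1: FFBF[F][B]
Step 2: [B][B]FFBF[F][B][[B]][FFBF[F]]
Step 3: [FFBF[F]][FFBF[F]][B][B]FFBF[F][B][[B]][FFBF[F]][[FFBF[F]]][[B][B]FFBF[F][B][[B]]]

Answer: [FFBF[F]][FFBF[F]][B][B]FFBF[F][B][[B]][FFBF[F]][[FFBF[F]]][[B][B]FFBF[F][B][[B]]]


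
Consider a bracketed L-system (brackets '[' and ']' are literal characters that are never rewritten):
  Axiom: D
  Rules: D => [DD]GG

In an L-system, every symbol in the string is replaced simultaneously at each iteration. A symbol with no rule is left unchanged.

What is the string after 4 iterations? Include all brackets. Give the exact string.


Answer: [[[[DD]GG[DD]GG]GG[[DD]GG[DD]GG]GG]GG[[[DD]GG[DD]GG]GG[[DD]GG[DD]GG]GG]GG]GG

Derivation:
Step 0: D
Step 1: [DD]GG
Step 2: [[DD]GG[DD]GG]GG
Step 3: [[[DD]GG[DD]GG]GG[[DD]GG[DD]GG]GG]GG
Step 4: [[[[DD]GG[DD]GG]GG[[DD]GG[DD]GG]GG]GG[[[DD]GG[DD]GG]GG[[DD]GG[DD]GG]GG]GG]GG


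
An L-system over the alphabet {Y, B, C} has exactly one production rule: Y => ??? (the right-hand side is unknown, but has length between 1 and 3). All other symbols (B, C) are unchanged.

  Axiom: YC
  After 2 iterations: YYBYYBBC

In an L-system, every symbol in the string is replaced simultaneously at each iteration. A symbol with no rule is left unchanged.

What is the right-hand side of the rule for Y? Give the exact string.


Trying Y => YYB:
  Step 0: YC
  Step 1: YYBC
  Step 2: YYBYYBBC
Matches the given result.

Answer: YYB


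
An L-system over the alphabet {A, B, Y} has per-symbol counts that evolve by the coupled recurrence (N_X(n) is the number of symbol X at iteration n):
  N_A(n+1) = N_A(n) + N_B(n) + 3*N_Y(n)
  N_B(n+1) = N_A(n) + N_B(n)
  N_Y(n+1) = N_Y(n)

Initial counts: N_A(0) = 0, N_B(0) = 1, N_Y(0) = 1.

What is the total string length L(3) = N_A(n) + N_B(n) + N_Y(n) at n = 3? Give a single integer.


Step 0: N_A=0, N_B=1, N_Y=1, L=2
Step 1: N_A=4, N_B=1, N_Y=1, L=6
Step 2: N_A=8, N_B=5, N_Y=1, L=14
Step 3: N_A=16, N_B=13, N_Y=1, L=30

Answer: 30


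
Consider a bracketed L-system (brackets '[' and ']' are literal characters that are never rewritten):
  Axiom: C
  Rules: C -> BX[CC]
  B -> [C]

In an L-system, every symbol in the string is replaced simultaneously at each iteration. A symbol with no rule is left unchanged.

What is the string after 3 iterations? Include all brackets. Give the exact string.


Step 0: C
Step 1: BX[CC]
Step 2: [C]X[BX[CC]BX[CC]]
Step 3: [BX[CC]]X[[C]X[BX[CC]BX[CC]][C]X[BX[CC]BX[CC]]]

Answer: [BX[CC]]X[[C]X[BX[CC]BX[CC]][C]X[BX[CC]BX[CC]]]


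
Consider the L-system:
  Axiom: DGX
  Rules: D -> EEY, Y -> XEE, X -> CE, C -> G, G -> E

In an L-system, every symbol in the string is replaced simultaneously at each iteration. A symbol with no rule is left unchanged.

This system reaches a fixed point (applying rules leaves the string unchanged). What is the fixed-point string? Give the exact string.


Answer: EEEEEEEEE

Derivation:
Step 0: DGX
Step 1: EEYECE
Step 2: EEXEEEGE
Step 3: EECEEEEEE
Step 4: EEGEEEEEE
Step 5: EEEEEEEEE
Step 6: EEEEEEEEE  (unchanged — fixed point at step 5)


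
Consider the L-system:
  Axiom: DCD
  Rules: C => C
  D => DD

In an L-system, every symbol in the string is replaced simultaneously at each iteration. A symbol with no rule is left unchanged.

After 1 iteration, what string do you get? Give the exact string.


Step 0: DCD
Step 1: DDCDD

Answer: DDCDD


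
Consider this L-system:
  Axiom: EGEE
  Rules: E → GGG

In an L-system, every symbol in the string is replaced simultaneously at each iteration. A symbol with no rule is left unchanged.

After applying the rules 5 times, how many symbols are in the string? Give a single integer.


Step 0: length = 4
Step 1: length = 10
Step 2: length = 10
Step 3: length = 10
Step 4: length = 10
Step 5: length = 10

Answer: 10


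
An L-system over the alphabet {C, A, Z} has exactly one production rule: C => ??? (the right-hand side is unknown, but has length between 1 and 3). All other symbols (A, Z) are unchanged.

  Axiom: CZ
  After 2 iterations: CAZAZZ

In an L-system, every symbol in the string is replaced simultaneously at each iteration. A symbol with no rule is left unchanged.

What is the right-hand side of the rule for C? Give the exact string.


Trying C => CAZ:
  Step 0: CZ
  Step 1: CAZZ
  Step 2: CAZAZZ
Matches the given result.

Answer: CAZ


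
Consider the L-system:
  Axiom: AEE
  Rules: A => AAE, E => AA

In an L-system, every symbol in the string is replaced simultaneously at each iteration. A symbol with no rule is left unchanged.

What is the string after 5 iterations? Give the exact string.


Answer: AAEAAEAAAAEAAEAAAAEAAEAAEAAEAAAAEAAEAAAAEAAEAAEAAEAAAAEAAEAAAAEAAEAAAAEAAEAAAAEAAEAAEAAEAAAAEAAEAAAAEAAEAAEAAEAAAAEAAEAAAAEAAEAAAAEAAEAAAAEAAEAAEAAEAAAAEAAEAAAAEAAEAAEAAEAAAAEAAEAAAAEAAEAAEAAEAAAAEAAEAAAAEAAEAAEAAEAAAAEAAEAAAAEAAEAAAAEAAEAAAAEAAEAAEAAEAAAAEAAEAAAAEAAEAAEAAEAAAAEAAEAAAAEAAEAAAAEAAEAAAAEAAEAAEAAEAAAAEAAEAAAAEAAEAAEAAEAAAAEAAEAAAAEAAEAAAAEAAEAAAAEAAEAAEAAEAAAAEAAEAAAAEAAEAAEAAEAAAAEAAEAA

Derivation:
Step 0: AEE
Step 1: AAEAAAA
Step 2: AAEAAEAAAAEAAEAAEAAE
Step 3: AAEAAEAAAAEAAEAAAAEAAEAAEAAEAAAAEAAEAAAAEAAEAAAAEAAEAA
Step 4: AAEAAEAAAAEAAEAAAAEAAEAAEAAEAAAAEAAEAAAAEAAEAAEAAEAAAAEAAEAAAAEAAEAAAAEAAEAAAAEAAEAAEAAEAAAAEAAEAAAAEAAEAAEAAEAAAAEAAEAAAAEAAEAAEAAEAAAAEAAEAAAAEAAE
Step 5: AAEAAEAAAAEAAEAAAAEAAEAAEAAEAAAAEAAEAAAAEAAEAAEAAEAAAAEAAEAAAAEAAEAAAAEAAEAAAAEAAEAAEAAEAAAAEAAEAAAAEAAEAAEAAEAAAAEAAEAAAAEAAEAAAAEAAEAAAAEAAEAAEAAEAAAAEAAEAAAAEAAEAAEAAEAAAAEAAEAAAAEAAEAAEAAEAAAAEAAEAAAAEAAEAAEAAEAAAAEAAEAAAAEAAEAAAAEAAEAAAAEAAEAAEAAEAAAAEAAEAAAAEAAEAAEAAEAAAAEAAEAAAAEAAEAAAAEAAEAAAAEAAEAAEAAEAAAAEAAEAAAAEAAEAAEAAEAAAAEAAEAAAAEAAEAAAAEAAEAAAAEAAEAAEAAEAAAAEAAEAAAAEAAEAAEAAEAAAAEAAEAA


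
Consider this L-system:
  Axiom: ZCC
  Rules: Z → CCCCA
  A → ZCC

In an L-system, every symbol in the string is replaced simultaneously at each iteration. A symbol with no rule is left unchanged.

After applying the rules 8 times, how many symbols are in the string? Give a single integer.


Step 0: length = 3
Step 1: length = 7
Step 2: length = 9
Step 3: length = 13
Step 4: length = 15
Step 5: length = 19
Step 6: length = 21
Step 7: length = 25
Step 8: length = 27

Answer: 27


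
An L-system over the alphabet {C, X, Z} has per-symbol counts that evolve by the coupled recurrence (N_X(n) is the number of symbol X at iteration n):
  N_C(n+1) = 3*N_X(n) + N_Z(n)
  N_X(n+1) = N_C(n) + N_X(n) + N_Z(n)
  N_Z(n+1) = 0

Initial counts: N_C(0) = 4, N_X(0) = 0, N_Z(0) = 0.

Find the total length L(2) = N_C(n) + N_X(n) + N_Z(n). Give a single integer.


Answer: 16

Derivation:
Step 0: N_C=4, N_X=0, N_Z=0, L=4
Step 1: N_C=0, N_X=4, N_Z=0, L=4
Step 2: N_C=12, N_X=4, N_Z=0, L=16


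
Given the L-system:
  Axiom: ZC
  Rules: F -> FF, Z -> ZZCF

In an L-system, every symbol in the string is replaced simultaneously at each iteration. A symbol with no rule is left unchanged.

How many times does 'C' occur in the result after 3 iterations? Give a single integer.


Step 0: ZC  (1 'C')
Step 1: ZZCFC  (2 'C')
Step 2: ZZCFZZCFCFFC  (4 'C')
Step 3: ZZCFZZCFCFFZZCFZZCFCFFCFFFFC  (8 'C')

Answer: 8


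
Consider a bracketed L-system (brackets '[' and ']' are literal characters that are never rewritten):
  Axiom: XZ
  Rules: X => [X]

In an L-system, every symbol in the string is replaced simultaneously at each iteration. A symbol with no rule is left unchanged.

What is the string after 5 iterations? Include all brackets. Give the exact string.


Step 0: XZ
Step 1: [X]Z
Step 2: [[X]]Z
Step 3: [[[X]]]Z
Step 4: [[[[X]]]]Z
Step 5: [[[[[X]]]]]Z

Answer: [[[[[X]]]]]Z


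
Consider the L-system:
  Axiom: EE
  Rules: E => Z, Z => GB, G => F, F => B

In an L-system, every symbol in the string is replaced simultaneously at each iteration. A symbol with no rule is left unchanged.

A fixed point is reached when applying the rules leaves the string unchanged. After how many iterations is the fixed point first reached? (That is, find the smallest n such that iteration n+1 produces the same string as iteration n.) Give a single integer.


Step 0: EE
Step 1: ZZ
Step 2: GBGB
Step 3: FBFB
Step 4: BBBB
Step 5: BBBB  (unchanged — fixed point at step 4)

Answer: 4


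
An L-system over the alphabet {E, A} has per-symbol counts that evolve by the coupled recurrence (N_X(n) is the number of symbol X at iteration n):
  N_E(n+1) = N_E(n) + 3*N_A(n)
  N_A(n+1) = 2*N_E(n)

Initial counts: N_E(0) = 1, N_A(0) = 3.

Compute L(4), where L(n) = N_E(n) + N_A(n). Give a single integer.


Answer: 324

Derivation:
Step 0: N_E=1, N_A=3, L=4
Step 1: N_E=10, N_A=2, L=12
Step 2: N_E=16, N_A=20, L=36
Step 3: N_E=76, N_A=32, L=108
Step 4: N_E=172, N_A=152, L=324


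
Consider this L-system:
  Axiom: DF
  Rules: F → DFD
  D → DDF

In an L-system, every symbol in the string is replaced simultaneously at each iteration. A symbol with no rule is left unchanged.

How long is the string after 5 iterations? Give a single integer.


Answer: 486

Derivation:
Step 0: length = 2
Step 1: length = 6
Step 2: length = 18
Step 3: length = 54
Step 4: length = 162
Step 5: length = 486


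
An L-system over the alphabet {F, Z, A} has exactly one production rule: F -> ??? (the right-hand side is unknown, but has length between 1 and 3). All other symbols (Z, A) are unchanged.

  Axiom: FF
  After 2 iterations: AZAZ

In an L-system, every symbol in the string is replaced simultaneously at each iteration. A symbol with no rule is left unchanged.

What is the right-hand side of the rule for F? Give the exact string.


Trying F -> AZ:
  Step 0: FF
  Step 1: AZAZ
  Step 2: AZAZ
Matches the given result.

Answer: AZ


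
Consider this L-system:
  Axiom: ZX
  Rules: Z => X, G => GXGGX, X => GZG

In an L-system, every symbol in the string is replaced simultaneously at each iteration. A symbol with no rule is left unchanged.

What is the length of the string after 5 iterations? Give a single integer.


Step 0: length = 2
Step 1: length = 4
Step 2: length = 14
Step 3: length = 56
Step 4: length = 226
Step 5: length = 916

Answer: 916


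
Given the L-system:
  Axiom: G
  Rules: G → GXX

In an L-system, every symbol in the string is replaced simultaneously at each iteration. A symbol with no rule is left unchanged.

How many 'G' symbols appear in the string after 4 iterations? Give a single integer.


Step 0: G  (1 'G')
Step 1: GXX  (1 'G')
Step 2: GXXXX  (1 'G')
Step 3: GXXXXXX  (1 'G')
Step 4: GXXXXXXXX  (1 'G')

Answer: 1


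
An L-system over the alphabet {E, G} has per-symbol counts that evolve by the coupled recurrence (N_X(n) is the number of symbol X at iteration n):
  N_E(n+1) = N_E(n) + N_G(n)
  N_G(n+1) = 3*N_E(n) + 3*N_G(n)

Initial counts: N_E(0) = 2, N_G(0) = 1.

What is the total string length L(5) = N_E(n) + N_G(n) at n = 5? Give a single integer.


Step 0: N_E=2, N_G=1, L=3
Step 1: N_E=3, N_G=9, L=12
Step 2: N_E=12, N_G=36, L=48
Step 3: N_E=48, N_G=144, L=192
Step 4: N_E=192, N_G=576, L=768
Step 5: N_E=768, N_G=2304, L=3072

Answer: 3072


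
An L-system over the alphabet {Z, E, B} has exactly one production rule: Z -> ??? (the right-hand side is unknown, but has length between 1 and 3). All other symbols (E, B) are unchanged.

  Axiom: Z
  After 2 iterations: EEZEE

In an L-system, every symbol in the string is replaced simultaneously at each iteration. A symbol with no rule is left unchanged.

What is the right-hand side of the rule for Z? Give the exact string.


Trying Z -> EZE:
  Step 0: Z
  Step 1: EZE
  Step 2: EEZEE
Matches the given result.

Answer: EZE


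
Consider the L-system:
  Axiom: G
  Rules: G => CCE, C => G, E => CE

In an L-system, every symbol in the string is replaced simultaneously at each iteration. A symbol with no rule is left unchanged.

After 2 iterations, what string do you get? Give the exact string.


Step 0: G
Step 1: CCE
Step 2: GGCE

Answer: GGCE


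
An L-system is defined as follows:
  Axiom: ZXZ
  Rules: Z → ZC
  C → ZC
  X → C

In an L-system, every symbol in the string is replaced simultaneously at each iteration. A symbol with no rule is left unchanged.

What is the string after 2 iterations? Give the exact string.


Answer: ZCZCZCZCZC

Derivation:
Step 0: ZXZ
Step 1: ZCCZC
Step 2: ZCZCZCZCZC


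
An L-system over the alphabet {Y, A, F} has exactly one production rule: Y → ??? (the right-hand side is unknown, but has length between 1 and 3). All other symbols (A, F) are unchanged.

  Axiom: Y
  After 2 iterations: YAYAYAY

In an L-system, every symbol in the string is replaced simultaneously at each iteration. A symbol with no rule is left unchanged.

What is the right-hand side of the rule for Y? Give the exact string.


Trying Y → YAY:
  Step 0: Y
  Step 1: YAY
  Step 2: YAYAYAY
Matches the given result.

Answer: YAY


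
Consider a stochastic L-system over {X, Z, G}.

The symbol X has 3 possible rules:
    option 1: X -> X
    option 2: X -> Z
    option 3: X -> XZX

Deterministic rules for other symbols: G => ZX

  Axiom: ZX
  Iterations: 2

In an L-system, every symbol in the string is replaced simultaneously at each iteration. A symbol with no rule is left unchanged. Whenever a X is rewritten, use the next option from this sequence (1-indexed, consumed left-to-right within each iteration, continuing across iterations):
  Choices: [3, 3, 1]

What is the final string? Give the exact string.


Answer: ZXZXZX

Derivation:
Step 0: ZX
Step 1: ZXZX  (used choices [3])
Step 2: ZXZXZX  (used choices [3, 1])


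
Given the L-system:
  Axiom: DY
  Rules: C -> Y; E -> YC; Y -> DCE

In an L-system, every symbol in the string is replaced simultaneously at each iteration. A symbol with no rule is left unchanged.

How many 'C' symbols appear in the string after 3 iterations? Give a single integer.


Step 0: DY  (0 'C')
Step 1: DDCE  (1 'C')
Step 2: DDYYC  (1 'C')
Step 3: DDDCEDCEY  (2 'C')

Answer: 2


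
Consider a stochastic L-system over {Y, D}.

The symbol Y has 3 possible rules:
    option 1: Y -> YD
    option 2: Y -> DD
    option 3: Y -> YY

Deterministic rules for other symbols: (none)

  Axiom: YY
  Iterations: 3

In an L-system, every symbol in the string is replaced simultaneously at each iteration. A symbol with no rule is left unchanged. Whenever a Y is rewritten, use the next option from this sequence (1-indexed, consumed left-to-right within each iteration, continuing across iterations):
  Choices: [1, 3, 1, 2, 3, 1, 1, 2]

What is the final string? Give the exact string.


Answer: YDDDDDYDDD

Derivation:
Step 0: YY
Step 1: YDYY  (used choices [1, 3])
Step 2: YDDDDYY  (used choices [1, 2, 3])
Step 3: YDDDDDYDDD  (used choices [1, 1, 2])


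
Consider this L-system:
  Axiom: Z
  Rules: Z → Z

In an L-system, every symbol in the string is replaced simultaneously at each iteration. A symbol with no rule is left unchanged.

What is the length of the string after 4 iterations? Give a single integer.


Step 0: length = 1
Step 1: length = 1
Step 2: length = 1
Step 3: length = 1
Step 4: length = 1

Answer: 1


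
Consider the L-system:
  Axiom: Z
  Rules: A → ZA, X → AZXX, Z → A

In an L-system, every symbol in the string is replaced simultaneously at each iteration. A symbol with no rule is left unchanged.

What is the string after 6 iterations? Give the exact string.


Step 0: Z
Step 1: A
Step 2: ZA
Step 3: AZA
Step 4: ZAAZA
Step 5: AZAZAAZA
Step 6: ZAAZAAZAZAAZA

Answer: ZAAZAAZAZAAZA


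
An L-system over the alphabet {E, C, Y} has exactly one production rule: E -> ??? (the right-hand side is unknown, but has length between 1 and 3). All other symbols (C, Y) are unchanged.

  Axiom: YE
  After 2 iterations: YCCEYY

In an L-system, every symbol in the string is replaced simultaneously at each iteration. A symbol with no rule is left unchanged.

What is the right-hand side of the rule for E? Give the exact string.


Answer: CEY

Derivation:
Trying E -> CEY:
  Step 0: YE
  Step 1: YCEY
  Step 2: YCCEYY
Matches the given result.


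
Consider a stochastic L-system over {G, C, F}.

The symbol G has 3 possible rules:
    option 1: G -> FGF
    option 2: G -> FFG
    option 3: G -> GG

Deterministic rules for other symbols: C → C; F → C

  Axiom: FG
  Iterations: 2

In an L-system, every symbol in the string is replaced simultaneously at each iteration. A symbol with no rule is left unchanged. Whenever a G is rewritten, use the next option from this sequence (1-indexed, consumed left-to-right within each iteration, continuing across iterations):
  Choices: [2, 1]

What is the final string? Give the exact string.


Step 0: FG
Step 1: CFFG  (used choices [2])
Step 2: CCCFGF  (used choices [1])

Answer: CCCFGF


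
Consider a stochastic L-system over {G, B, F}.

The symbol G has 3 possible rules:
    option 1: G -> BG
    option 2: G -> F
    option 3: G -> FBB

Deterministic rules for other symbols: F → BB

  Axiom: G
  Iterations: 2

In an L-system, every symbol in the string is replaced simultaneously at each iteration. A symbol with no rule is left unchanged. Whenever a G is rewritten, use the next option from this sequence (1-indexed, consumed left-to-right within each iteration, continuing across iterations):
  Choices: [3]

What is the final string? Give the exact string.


Step 0: G
Step 1: FBB  (used choices [3])
Step 2: BBBB  (used choices [])

Answer: BBBB


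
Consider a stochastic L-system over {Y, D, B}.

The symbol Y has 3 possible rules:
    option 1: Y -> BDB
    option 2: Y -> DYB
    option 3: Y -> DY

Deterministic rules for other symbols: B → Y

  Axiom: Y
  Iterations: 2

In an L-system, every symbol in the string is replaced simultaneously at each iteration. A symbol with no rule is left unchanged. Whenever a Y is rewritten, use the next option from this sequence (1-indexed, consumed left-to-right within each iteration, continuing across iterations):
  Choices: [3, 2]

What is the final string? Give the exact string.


Step 0: Y
Step 1: DY  (used choices [3])
Step 2: DDYB  (used choices [2])

Answer: DDYB


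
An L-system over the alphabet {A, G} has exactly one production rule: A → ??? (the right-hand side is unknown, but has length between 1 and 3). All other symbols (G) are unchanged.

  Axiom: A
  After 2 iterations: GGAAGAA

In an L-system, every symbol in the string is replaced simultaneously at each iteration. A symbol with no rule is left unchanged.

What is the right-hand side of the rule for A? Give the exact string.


Trying A → GAA:
  Step 0: A
  Step 1: GAA
  Step 2: GGAAGAA
Matches the given result.

Answer: GAA


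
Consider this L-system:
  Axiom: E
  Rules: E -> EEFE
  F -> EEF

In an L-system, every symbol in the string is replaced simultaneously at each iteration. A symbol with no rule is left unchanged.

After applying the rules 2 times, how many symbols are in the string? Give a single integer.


Step 0: length = 1
Step 1: length = 4
Step 2: length = 15

Answer: 15


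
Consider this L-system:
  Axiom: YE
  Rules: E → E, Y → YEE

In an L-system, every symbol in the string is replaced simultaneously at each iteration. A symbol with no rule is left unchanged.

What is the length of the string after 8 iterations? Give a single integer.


Answer: 18

Derivation:
Step 0: length = 2
Step 1: length = 4
Step 2: length = 6
Step 3: length = 8
Step 4: length = 10
Step 5: length = 12
Step 6: length = 14
Step 7: length = 16
Step 8: length = 18


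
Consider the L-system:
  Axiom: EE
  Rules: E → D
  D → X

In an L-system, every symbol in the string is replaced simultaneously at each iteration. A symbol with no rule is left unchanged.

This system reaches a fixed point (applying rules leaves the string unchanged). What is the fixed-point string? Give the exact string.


Step 0: EE
Step 1: DD
Step 2: XX
Step 3: XX  (unchanged — fixed point at step 2)

Answer: XX


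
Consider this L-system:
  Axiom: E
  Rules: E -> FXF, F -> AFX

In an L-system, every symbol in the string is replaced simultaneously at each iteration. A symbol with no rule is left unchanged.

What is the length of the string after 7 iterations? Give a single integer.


Answer: 27

Derivation:
Step 0: length = 1
Step 1: length = 3
Step 2: length = 7
Step 3: length = 11
Step 4: length = 15
Step 5: length = 19
Step 6: length = 23
Step 7: length = 27
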